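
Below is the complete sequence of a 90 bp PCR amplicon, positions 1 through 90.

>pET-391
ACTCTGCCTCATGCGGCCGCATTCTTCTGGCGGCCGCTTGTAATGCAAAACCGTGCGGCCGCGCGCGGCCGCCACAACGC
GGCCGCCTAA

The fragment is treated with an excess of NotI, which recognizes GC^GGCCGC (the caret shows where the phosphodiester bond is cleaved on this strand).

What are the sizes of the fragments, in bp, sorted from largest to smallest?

25, 17, 14, 14, 10, 10 bp

NotI sites (GCGGCCGC) start at positions 13, 30, 55, 65, 79.
NotI cuts after base 2 of each site, so after positions 14, 31, 56, 66, 80.
Linear molecule, 5 cuts → 6 fragments:
  1–14 → 14 bp
  15–31 → 17 bp
  32–56 → 25 bp
  57–66 → 10 bp
  67–80 → 14 bp
  81–90 → 10 bp
Sorted largest to smallest: 25, 17, 14, 14, 10, 10 bp.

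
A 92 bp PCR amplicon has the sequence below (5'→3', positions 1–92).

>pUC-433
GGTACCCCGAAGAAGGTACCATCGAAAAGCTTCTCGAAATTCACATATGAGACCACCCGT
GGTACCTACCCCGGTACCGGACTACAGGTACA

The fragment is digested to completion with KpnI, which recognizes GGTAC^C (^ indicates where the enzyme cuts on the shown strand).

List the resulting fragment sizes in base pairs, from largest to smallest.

KpnI sites (GGTACC) start at positions 1, 15, 61, 73.
KpnI cuts after base 5 of each site (before the last base), so after positions 5, 19, 65, 77.
Linear molecule, 4 cuts → 5 fragments:
  1–5 → 5 bp
  6–19 → 14 bp
  20–65 → 46 bp
  66–77 → 12 bp
  78–92 → 15 bp
Sorted largest to smallest: 46, 15, 14, 12, 5 bp.

46, 15, 14, 12, 5 bp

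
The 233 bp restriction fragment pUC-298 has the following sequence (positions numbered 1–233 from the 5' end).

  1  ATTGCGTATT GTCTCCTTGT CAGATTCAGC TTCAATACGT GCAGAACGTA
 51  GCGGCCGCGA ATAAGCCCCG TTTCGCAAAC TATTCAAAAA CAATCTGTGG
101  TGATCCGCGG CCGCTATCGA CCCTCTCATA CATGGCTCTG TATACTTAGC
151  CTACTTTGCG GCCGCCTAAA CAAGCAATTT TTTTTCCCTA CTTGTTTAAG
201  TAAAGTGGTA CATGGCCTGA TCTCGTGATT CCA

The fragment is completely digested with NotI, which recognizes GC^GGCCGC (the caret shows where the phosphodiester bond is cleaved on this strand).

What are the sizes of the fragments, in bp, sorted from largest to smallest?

74, 56, 52, 51 bp

NotI sites (GCGGCCGC) start at positions 51, 107, 158.
NotI cuts after base 2 of each site, so after positions 52, 108, 159.
Linear molecule, 3 cuts → 4 fragments:
  1–52 → 52 bp
  53–108 → 56 bp
  109–159 → 51 bp
  160–233 → 74 bp
Sorted largest to smallest: 74, 56, 52, 51 bp.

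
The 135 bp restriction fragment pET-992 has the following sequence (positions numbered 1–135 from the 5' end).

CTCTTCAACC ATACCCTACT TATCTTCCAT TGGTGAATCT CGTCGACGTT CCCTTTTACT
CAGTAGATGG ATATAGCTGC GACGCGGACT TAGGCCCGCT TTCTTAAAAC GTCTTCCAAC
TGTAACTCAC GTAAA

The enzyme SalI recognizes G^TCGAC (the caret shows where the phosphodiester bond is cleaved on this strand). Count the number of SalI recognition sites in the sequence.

GTCGAC occurs starting at position 42.
SalI cuts at 1 site.

1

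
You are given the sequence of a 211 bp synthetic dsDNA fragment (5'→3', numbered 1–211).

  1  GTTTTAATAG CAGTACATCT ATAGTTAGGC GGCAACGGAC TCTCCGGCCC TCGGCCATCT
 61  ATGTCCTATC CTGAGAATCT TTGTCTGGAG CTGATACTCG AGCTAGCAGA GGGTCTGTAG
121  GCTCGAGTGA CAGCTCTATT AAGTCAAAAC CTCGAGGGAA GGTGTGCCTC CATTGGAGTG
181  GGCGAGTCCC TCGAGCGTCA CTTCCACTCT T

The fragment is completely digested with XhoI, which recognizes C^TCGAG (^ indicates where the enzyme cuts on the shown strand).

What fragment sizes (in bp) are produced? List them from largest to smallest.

97, 39, 29, 25, 21 bp

XhoI sites (CTCGAG) start at positions 97, 122, 151, 190.
XhoI cuts after the first base of each site, so after positions 97, 122, 151, 190.
Linear molecule, 4 cuts → 5 fragments:
  1–97 → 97 bp
  98–122 → 25 bp
  123–151 → 29 bp
  152–190 → 39 bp
  191–211 → 21 bp
Sorted largest to smallest: 97, 39, 29, 25, 21 bp.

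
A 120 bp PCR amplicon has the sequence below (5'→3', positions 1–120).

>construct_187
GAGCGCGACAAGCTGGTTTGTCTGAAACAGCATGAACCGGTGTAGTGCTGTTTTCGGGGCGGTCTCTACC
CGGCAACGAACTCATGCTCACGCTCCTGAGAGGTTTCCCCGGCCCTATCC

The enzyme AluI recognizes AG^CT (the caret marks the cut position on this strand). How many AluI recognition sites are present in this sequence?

1

AGCT occurs starting at position 11.
AluI cuts at 1 site.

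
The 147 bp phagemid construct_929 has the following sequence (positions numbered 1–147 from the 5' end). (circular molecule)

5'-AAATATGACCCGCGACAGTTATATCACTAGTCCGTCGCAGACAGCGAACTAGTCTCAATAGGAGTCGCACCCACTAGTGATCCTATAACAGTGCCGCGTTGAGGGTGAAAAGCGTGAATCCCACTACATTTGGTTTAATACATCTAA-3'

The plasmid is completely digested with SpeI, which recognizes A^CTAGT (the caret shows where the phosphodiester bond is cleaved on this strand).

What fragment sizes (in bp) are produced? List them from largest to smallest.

100, 25, 22 bp

SpeI sites (ACTAGT) start at positions 26, 48, 73.
SpeI cuts after the first base of each site, so after positions 26, 48, 73.
Circular molecule, 3 cuts → 3 fragments:
  27–48 → 22 bp
  49–73 → 25 bp
  74–147 then 1–26 → 74 + 26 = 100 bp
Sorted largest to smallest: 100, 25, 22 bp.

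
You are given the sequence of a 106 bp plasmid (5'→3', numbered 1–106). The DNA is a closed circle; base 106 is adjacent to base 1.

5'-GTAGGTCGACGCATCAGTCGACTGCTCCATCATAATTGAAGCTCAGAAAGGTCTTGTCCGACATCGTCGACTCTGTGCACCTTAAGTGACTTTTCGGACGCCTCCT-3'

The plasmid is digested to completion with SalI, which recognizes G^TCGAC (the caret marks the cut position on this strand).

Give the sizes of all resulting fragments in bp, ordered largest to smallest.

SalI sites (GTCGAC) start at positions 5, 17, 66.
SalI cuts after the first base of each site, so after positions 5, 17, 66.
Circular molecule, 3 cuts → 3 fragments:
  6–17 → 12 bp
  18–66 → 49 bp
  67–106 then 1–5 → 40 + 5 = 45 bp
Sorted largest to smallest: 49, 45, 12 bp.

49, 45, 12 bp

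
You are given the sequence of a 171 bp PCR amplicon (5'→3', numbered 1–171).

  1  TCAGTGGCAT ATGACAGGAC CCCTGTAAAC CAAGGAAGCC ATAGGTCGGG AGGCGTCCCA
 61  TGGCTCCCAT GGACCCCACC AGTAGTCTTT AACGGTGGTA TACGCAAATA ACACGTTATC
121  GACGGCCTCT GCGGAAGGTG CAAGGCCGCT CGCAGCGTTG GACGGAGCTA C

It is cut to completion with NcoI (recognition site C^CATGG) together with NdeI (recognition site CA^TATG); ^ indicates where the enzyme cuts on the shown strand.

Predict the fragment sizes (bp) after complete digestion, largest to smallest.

NcoI sites (CCATGG) start at positions 58, 67.
NcoI cuts after the first base of each site, so after positions 58, 67.
The NdeI site (CATATG) starts at position 8.
NdeI cuts after base 2 of each site, so after position 9.
Combined cut positions: 9, 58, 67.
Linear molecule, 3 cuts → 4 fragments:
  1–9 → 9 bp
  10–58 → 49 bp
  59–67 → 9 bp
  68–171 → 104 bp
Sorted largest to smallest: 104, 49, 9, 9 bp.

104, 49, 9, 9 bp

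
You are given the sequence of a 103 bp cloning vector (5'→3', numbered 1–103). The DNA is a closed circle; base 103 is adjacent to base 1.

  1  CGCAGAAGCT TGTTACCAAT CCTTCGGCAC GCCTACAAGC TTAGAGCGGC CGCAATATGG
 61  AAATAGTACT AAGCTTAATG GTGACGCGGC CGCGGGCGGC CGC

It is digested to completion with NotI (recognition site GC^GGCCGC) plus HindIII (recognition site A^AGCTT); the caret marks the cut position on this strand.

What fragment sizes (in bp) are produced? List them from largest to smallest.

NotI sites (GCGGCCGC) start at positions 46, 86, 96.
NotI cuts after base 2 of each site, so after positions 47, 87, 97.
HindIII sites (AAGCTT) start at positions 6, 37, 71.
HindIII cuts after the first base of each site, so after positions 6, 37, 71.
Combined cut positions: 6, 37, 47, 71, 87, 97.
Circular molecule, 6 cuts → 6 fragments:
  7–37 → 31 bp
  38–47 → 10 bp
  48–71 → 24 bp
  72–87 → 16 bp
  88–97 → 10 bp
  98–103 then 1–6 → 6 + 6 = 12 bp
Sorted largest to smallest: 31, 24, 16, 12, 10, 10 bp.

31, 24, 16, 12, 10, 10 bp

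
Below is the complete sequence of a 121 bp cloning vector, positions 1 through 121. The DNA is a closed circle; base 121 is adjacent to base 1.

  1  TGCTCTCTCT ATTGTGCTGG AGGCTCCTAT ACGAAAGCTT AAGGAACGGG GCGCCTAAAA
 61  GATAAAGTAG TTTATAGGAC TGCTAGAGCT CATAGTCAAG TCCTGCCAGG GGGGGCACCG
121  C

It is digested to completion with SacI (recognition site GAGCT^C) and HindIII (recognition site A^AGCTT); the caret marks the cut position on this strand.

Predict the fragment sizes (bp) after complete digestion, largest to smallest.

66, 55 bp

The SacI site (GAGCTC) starts at position 86.
SacI cuts after base 5 of each site (before the last base), so after position 90.
The HindIII site (AAGCTT) starts at position 35.
HindIII cuts after the first base of each site, so after position 35.
Combined cut positions: 35, 90.
Circular molecule, 2 cuts → 2 fragments:
  36–90 → 55 bp
  91–121 then 1–35 → 31 + 35 = 66 bp
Sorted largest to smallest: 66, 55 bp.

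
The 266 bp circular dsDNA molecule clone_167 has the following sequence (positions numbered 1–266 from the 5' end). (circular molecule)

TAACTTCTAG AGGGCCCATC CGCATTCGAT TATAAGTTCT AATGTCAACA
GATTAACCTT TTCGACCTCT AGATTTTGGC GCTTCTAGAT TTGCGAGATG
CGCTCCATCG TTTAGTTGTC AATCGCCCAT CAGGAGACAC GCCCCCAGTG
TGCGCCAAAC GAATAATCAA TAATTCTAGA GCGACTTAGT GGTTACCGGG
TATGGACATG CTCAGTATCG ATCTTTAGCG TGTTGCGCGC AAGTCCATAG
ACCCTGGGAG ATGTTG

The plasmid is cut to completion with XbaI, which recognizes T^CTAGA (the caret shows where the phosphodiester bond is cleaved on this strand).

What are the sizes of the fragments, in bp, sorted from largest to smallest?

XbaI sites (TCTAGA) start at positions 6, 68, 84, 175.
XbaI cuts after the first base of each site, so after positions 6, 68, 84, 175.
Circular molecule, 4 cuts → 4 fragments:
  7–68 → 62 bp
  69–84 → 16 bp
  85–175 → 91 bp
  176–266 then 1–6 → 91 + 6 = 97 bp
Sorted largest to smallest: 97, 91, 62, 16 bp.

97, 91, 62, 16 bp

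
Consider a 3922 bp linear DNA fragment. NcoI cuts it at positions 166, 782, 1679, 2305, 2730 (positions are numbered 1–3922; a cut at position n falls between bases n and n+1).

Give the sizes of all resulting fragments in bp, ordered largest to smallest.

1192, 897, 626, 616, 425, 166 bp

Linear molecule, 5 cuts → 6 fragments:
  166 − 0 = 166 bp
  782 − 166 = 616 bp
  1679 − 782 = 897 bp
  2305 − 1679 = 626 bp
  2730 − 2305 = 425 bp
  3922 − 2730 = 1192 bp
Sorted largest to smallest: 1192, 897, 626, 616, 425, 166 bp.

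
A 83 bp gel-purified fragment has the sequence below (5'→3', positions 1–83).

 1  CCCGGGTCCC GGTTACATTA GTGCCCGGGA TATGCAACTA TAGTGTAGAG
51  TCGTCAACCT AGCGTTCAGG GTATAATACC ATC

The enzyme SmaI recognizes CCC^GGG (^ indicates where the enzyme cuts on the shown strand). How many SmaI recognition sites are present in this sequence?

CCCGGG occurs starting at positions 1, 24.
SmaI cuts at 2 sites.

2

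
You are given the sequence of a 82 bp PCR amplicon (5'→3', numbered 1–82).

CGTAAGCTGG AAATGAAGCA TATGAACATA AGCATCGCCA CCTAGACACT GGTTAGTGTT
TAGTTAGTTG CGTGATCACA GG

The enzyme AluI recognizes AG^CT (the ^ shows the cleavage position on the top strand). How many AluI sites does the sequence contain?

AGCT occurs starting at position 5.
AluI cuts at 1 site.

1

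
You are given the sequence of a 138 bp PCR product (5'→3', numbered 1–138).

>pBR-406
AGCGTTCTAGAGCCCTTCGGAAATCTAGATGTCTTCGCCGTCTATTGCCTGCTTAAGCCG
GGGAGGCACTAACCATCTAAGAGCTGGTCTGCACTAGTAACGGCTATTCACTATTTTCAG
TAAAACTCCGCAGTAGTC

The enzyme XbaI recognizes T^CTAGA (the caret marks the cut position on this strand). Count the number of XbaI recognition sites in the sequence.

TCTAGA occurs starting at positions 6, 24.
XbaI cuts at 2 sites.

2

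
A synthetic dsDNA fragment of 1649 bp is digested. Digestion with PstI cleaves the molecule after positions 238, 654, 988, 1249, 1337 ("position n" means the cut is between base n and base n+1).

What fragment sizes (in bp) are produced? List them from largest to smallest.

416, 334, 312, 261, 238, 88 bp

Linear molecule, 5 cuts → 6 fragments:
  238 − 0 = 238 bp
  654 − 238 = 416 bp
  988 − 654 = 334 bp
  1249 − 988 = 261 bp
  1337 − 1249 = 88 bp
  1649 − 1337 = 312 bp
Sorted largest to smallest: 416, 334, 312, 261, 238, 88 bp.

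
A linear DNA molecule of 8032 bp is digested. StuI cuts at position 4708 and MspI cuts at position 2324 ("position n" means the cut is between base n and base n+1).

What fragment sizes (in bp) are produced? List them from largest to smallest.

3324, 2384, 2324 bp

Combined cut positions (sorted): 2324, 4708.
Linear molecule, 2 cuts → 3 fragments:
  2324 − 0 = 2324 bp
  4708 − 2324 = 2384 bp
  8032 − 4708 = 3324 bp
Sorted largest to smallest: 3324, 2384, 2324 bp.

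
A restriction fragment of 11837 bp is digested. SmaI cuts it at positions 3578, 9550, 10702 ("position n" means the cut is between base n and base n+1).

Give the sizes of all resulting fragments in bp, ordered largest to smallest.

5972, 3578, 1152, 1135 bp

Linear molecule, 3 cuts → 4 fragments:
  3578 − 0 = 3578 bp
  9550 − 3578 = 5972 bp
  10702 − 9550 = 1152 bp
  11837 − 10702 = 1135 bp
Sorted largest to smallest: 5972, 3578, 1152, 1135 bp.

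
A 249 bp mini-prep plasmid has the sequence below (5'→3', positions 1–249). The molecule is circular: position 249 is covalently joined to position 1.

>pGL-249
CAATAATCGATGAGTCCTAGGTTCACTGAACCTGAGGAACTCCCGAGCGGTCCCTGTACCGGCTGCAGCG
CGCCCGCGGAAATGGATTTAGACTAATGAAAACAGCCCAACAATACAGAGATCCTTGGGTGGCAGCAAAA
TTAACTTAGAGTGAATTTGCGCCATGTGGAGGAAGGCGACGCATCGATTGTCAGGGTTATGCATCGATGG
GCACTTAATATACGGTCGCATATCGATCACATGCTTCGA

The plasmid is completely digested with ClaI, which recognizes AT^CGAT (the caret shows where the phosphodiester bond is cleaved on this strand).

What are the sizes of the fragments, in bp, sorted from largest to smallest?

ClaI sites (ATCGAT) start at positions 6, 183, 203, 232.
ClaI cuts after base 2 of each site, so after positions 7, 184, 204, 233.
Circular molecule, 4 cuts → 4 fragments:
  8–184 → 177 bp
  185–204 → 20 bp
  205–233 → 29 bp
  234–249 then 1–7 → 16 + 7 = 23 bp
Sorted largest to smallest: 177, 29, 23, 20 bp.

177, 29, 23, 20 bp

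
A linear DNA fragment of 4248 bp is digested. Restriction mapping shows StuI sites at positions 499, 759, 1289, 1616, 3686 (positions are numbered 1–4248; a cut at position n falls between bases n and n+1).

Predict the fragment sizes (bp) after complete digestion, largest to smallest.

Linear molecule, 5 cuts → 6 fragments:
  499 − 0 = 499 bp
  759 − 499 = 260 bp
  1289 − 759 = 530 bp
  1616 − 1289 = 327 bp
  3686 − 1616 = 2070 bp
  4248 − 3686 = 562 bp
Sorted largest to smallest: 2070, 562, 530, 499, 327, 260 bp.

2070, 562, 530, 499, 327, 260 bp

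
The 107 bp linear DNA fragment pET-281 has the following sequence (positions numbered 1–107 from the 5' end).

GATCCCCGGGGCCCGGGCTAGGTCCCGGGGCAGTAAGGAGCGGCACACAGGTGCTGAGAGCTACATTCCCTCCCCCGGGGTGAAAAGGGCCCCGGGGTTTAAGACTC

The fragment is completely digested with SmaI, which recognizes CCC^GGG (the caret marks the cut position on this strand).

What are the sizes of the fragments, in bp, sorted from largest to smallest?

SmaI sites (CCCGGG) start at positions 5, 12, 24, 74, 91.
SmaI cuts after base 3 of each site, so after positions 7, 14, 26, 76, 93.
Linear molecule, 5 cuts → 6 fragments:
  1–7 → 7 bp
  8–14 → 7 bp
  15–26 → 12 bp
  27–76 → 50 bp
  77–93 → 17 bp
  94–107 → 14 bp
Sorted largest to smallest: 50, 17, 14, 12, 7, 7 bp.

50, 17, 14, 12, 7, 7 bp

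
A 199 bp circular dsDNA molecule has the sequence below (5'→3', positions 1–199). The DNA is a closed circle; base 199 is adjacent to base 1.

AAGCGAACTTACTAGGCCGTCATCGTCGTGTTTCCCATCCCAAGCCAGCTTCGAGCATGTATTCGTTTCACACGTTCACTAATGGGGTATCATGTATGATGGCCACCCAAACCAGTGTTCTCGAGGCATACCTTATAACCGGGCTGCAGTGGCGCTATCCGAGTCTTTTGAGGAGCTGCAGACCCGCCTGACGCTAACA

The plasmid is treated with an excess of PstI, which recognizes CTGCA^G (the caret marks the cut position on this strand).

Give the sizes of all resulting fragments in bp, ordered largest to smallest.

PstI sites (CTGCAG) start at positions 144, 176.
PstI cuts after base 5 of each site (before the last base), so after positions 148, 180.
Circular molecule, 2 cuts → 2 fragments:
  149–180 → 32 bp
  181–199 then 1–148 → 19 + 148 = 167 bp
Sorted largest to smallest: 167, 32 bp.

167, 32 bp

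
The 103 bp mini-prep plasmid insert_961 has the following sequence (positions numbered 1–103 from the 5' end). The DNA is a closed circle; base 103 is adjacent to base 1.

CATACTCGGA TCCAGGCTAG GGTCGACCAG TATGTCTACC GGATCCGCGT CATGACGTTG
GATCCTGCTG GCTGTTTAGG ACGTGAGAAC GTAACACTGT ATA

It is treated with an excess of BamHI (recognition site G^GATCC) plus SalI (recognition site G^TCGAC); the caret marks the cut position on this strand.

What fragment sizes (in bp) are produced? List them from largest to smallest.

51, 19, 19, 14 bp

BamHI sites (GGATCC) start at positions 8, 41, 60.
BamHI cuts after the first base of each site, so after positions 8, 41, 60.
The SalI site (GTCGAC) starts at position 22.
SalI cuts after the first base of each site, so after position 22.
Combined cut positions: 8, 22, 41, 60.
Circular molecule, 4 cuts → 4 fragments:
  9–22 → 14 bp
  23–41 → 19 bp
  42–60 → 19 bp
  61–103 then 1–8 → 43 + 8 = 51 bp
Sorted largest to smallest: 51, 19, 19, 14 bp.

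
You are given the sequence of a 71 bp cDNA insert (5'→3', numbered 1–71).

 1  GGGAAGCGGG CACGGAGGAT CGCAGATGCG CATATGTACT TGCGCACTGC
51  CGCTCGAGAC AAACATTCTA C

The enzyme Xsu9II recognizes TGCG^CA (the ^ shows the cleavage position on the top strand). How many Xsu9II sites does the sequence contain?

2

TGCGCA occurs starting at positions 27, 41.
Xsu9II cuts at 2 sites.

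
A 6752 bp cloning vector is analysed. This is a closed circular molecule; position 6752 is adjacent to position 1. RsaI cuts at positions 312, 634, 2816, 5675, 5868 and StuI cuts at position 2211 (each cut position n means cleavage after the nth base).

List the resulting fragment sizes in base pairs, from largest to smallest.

Combined cut positions (sorted): 312, 634, 2211, 2816, 5675, 5868.
Circular molecule, 6 cuts → 6 fragments:
  634 − 312 = 322 bp
  2211 − 634 = 1577 bp
  2816 − 2211 = 605 bp
  5675 − 2816 = 2859 bp
  5868 − 5675 = 193 bp
  wrap: 6752 − 5868 + 312 = 1196 bp
Sorted largest to smallest: 2859, 1577, 1196, 605, 322, 193 bp.

2859, 1577, 1196, 605, 322, 193 bp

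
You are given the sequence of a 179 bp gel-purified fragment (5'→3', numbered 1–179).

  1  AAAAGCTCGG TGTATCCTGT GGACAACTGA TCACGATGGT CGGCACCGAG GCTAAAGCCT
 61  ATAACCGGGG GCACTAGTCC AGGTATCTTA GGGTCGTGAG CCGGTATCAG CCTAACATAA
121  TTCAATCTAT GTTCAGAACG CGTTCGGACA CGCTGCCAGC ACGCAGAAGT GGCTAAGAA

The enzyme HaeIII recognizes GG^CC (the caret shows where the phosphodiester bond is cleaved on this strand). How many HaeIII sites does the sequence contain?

No occurrence of GGCC is present in the sequence.
HaeIII does not cut: 0 sites.

0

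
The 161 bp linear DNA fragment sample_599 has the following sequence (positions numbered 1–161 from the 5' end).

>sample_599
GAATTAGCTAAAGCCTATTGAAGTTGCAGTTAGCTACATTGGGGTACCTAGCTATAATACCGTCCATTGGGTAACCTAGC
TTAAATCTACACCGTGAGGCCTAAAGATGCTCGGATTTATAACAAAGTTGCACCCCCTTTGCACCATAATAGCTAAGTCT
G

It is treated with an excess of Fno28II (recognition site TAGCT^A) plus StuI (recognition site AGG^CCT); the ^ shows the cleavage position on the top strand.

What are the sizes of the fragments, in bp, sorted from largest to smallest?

Fno28II sites (TAGCTA) start at positions 5, 31, 49, 150.
Fno28II cuts after base 5 of each site (before the last base), so after positions 9, 35, 53, 154.
The StuI site (AGGCCT) starts at position 97.
StuI cuts after base 3 of each site, so after position 99.
Combined cut positions: 9, 35, 53, 99, 154.
Linear molecule, 5 cuts → 6 fragments:
  1–9 → 9 bp
  10–35 → 26 bp
  36–53 → 18 bp
  54–99 → 46 bp
  100–154 → 55 bp
  155–161 → 7 bp
Sorted largest to smallest: 55, 46, 26, 18, 9, 7 bp.

55, 46, 26, 18, 9, 7 bp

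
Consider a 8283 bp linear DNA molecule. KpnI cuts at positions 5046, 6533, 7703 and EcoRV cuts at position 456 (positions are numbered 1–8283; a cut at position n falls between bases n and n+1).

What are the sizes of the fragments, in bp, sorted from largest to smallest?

Combined cut positions (sorted): 456, 5046, 6533, 7703.
Linear molecule, 4 cuts → 5 fragments:
  456 − 0 = 456 bp
  5046 − 456 = 4590 bp
  6533 − 5046 = 1487 bp
  7703 − 6533 = 1170 bp
  8283 − 7703 = 580 bp
Sorted largest to smallest: 4590, 1487, 1170, 580, 456 bp.

4590, 1487, 1170, 580, 456 bp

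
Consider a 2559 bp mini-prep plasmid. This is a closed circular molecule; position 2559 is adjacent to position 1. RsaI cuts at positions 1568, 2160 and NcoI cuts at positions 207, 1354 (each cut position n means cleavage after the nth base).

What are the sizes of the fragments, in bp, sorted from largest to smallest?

Combined cut positions (sorted): 207, 1354, 1568, 2160.
Circular molecule, 4 cuts → 4 fragments:
  1354 − 207 = 1147 bp
  1568 − 1354 = 214 bp
  2160 − 1568 = 592 bp
  wrap: 2559 − 2160 + 207 = 606 bp
Sorted largest to smallest: 1147, 606, 592, 214 bp.

1147, 606, 592, 214 bp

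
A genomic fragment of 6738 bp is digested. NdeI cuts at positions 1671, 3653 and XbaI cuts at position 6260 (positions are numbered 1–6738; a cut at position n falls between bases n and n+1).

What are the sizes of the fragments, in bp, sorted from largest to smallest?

2607, 1982, 1671, 478 bp

Combined cut positions (sorted): 1671, 3653, 6260.
Linear molecule, 3 cuts → 4 fragments:
  1671 − 0 = 1671 bp
  3653 − 1671 = 1982 bp
  6260 − 3653 = 2607 bp
  6738 − 6260 = 478 bp
Sorted largest to smallest: 2607, 1982, 1671, 478 bp.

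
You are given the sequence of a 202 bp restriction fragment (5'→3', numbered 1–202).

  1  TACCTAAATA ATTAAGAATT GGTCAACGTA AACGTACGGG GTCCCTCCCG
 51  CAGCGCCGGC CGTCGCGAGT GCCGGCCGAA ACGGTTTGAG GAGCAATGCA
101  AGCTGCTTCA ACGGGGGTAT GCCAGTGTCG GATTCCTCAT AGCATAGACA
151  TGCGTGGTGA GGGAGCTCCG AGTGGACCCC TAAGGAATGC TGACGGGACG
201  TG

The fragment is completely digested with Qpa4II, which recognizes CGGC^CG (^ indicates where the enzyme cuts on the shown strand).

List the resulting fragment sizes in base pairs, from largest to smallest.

Qpa4II sites (CGGCCG) start at positions 57, 73.
Qpa4II cuts after base 4 of each site, so after positions 60, 76.
Linear molecule, 2 cuts → 3 fragments:
  1–60 → 60 bp
  61–76 → 16 bp
  77–202 → 126 bp
Sorted largest to smallest: 126, 60, 16 bp.

126, 60, 16 bp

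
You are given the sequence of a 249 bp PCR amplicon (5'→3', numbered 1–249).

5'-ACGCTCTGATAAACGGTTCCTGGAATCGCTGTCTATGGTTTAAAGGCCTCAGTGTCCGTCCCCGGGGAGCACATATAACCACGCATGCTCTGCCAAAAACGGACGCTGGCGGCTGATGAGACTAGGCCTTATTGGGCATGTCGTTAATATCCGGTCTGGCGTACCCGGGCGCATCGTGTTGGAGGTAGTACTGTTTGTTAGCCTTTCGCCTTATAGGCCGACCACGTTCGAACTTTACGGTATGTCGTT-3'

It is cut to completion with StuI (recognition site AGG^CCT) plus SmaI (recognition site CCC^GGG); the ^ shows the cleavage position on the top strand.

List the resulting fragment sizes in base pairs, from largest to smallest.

83, 63, 46, 40, 17 bp

StuI sites (AGGCCT) start at positions 44, 124.
StuI cuts after base 3 of each site, so after positions 46, 126.
SmaI sites (CCCGGG) start at positions 61, 164.
SmaI cuts after base 3 of each site, so after positions 63, 166.
Combined cut positions: 46, 63, 126, 166.
Linear molecule, 4 cuts → 5 fragments:
  1–46 → 46 bp
  47–63 → 17 bp
  64–126 → 63 bp
  127–166 → 40 bp
  167–249 → 83 bp
Sorted largest to smallest: 83, 63, 46, 40, 17 bp.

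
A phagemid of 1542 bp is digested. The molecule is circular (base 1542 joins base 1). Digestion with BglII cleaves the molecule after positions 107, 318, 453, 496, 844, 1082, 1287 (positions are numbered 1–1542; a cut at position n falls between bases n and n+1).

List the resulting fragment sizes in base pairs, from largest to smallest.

Circular molecule, 7 cuts → 7 fragments:
  318 − 107 = 211 bp
  453 − 318 = 135 bp
  496 − 453 = 43 bp
  844 − 496 = 348 bp
  1082 − 844 = 238 bp
  1287 − 1082 = 205 bp
  wrap: 1542 − 1287 + 107 = 362 bp
Sorted largest to smallest: 362, 348, 238, 211, 205, 135, 43 bp.

362, 348, 238, 211, 205, 135, 43 bp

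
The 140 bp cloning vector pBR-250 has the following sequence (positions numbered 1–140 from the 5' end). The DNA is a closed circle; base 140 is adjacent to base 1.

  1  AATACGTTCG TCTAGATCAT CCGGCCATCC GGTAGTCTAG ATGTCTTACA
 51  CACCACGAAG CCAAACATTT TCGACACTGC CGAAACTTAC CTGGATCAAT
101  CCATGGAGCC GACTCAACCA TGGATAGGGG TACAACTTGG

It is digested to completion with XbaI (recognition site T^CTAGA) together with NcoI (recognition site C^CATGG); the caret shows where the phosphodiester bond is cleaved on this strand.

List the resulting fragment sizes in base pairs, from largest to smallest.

65, 33, 25, 17 bp

XbaI sites (TCTAGA) start at positions 11, 36.
XbaI cuts after the first base of each site, so after positions 11, 36.
NcoI sites (CCATGG) start at positions 101, 118.
NcoI cuts after the first base of each site, so after positions 101, 118.
Combined cut positions: 11, 36, 101, 118.
Circular molecule, 4 cuts → 4 fragments:
  12–36 → 25 bp
  37–101 → 65 bp
  102–118 → 17 bp
  119–140 then 1–11 → 22 + 11 = 33 bp
Sorted largest to smallest: 65, 33, 25, 17 bp.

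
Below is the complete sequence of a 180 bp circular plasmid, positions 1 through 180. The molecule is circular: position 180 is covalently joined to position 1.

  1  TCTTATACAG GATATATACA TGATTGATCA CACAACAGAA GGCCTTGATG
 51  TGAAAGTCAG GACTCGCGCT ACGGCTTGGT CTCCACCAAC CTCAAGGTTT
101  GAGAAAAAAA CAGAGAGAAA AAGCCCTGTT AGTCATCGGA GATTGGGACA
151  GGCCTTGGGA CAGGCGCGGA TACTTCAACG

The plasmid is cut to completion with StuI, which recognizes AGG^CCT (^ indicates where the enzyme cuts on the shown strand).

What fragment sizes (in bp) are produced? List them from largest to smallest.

110, 70 bp

StuI sites (AGGCCT) start at positions 40, 150.
StuI cuts after base 3 of each site, so after positions 42, 152.
Circular molecule, 2 cuts → 2 fragments:
  43–152 → 110 bp
  153–180 then 1–42 → 28 + 42 = 70 bp
Sorted largest to smallest: 110, 70 bp.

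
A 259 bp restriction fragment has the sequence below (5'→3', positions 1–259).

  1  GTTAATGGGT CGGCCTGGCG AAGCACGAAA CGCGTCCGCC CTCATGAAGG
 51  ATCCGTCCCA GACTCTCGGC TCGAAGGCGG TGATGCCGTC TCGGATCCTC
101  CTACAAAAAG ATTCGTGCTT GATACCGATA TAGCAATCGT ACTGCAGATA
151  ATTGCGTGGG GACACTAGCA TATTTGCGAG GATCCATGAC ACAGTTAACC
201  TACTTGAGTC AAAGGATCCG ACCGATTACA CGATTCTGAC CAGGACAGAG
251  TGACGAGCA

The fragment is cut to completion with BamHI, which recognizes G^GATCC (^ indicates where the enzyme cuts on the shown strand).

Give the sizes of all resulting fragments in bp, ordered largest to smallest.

BamHI sites (GGATCC) start at positions 49, 93, 180, 214.
BamHI cuts after the first base of each site, so after positions 49, 93, 180, 214.
Linear molecule, 4 cuts → 5 fragments:
  1–49 → 49 bp
  50–93 → 44 bp
  94–180 → 87 bp
  181–214 → 34 bp
  215–259 → 45 bp
Sorted largest to smallest: 87, 49, 45, 44, 34 bp.

87, 49, 45, 44, 34 bp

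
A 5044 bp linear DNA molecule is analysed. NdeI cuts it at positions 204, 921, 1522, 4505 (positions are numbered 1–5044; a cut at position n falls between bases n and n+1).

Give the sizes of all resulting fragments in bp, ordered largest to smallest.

2983, 717, 601, 539, 204 bp

Linear molecule, 4 cuts → 5 fragments:
  204 − 0 = 204 bp
  921 − 204 = 717 bp
  1522 − 921 = 601 bp
  4505 − 1522 = 2983 bp
  5044 − 4505 = 539 bp
Sorted largest to smallest: 2983, 717, 601, 539, 204 bp.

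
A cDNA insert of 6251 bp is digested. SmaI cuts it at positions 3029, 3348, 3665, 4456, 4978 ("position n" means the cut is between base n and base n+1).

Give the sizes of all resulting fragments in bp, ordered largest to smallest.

3029, 1273, 791, 522, 319, 317 bp

Linear molecule, 5 cuts → 6 fragments:
  3029 − 0 = 3029 bp
  3348 − 3029 = 319 bp
  3665 − 3348 = 317 bp
  4456 − 3665 = 791 bp
  4978 − 4456 = 522 bp
  6251 − 4978 = 1273 bp
Sorted largest to smallest: 3029, 1273, 791, 522, 319, 317 bp.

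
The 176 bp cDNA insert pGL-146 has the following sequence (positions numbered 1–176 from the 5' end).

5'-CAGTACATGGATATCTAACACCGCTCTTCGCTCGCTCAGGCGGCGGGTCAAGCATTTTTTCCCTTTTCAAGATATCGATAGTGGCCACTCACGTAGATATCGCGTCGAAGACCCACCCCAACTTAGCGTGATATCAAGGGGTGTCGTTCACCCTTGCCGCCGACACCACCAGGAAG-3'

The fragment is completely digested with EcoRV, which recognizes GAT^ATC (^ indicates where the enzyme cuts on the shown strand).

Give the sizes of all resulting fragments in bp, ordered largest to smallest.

EcoRV sites (GATATC) start at positions 10, 71, 96, 130.
EcoRV cuts after base 3 of each site, so after positions 12, 73, 98, 132.
Linear molecule, 4 cuts → 5 fragments:
  1–12 → 12 bp
  13–73 → 61 bp
  74–98 → 25 bp
  99–132 → 34 bp
  133–176 → 44 bp
Sorted largest to smallest: 61, 44, 34, 25, 12 bp.

61, 44, 34, 25, 12 bp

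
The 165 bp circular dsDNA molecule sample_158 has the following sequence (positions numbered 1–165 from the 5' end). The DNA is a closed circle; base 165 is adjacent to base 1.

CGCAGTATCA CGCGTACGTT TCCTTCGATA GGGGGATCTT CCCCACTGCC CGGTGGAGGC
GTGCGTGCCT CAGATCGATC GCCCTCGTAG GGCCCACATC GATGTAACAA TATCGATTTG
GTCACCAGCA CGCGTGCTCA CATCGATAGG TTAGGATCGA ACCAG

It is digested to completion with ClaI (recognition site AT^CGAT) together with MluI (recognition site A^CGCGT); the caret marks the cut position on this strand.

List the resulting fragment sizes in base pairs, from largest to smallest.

65, 32, 24, 17, 14, 13 bp

ClaI sites (ATCGAT) start at positions 74, 98, 112, 142.
ClaI cuts after base 2 of each site, so after positions 75, 99, 113, 143.
MluI sites (ACGCGT) start at positions 10, 130.
MluI cuts after the first base of each site, so after positions 10, 130.
Combined cut positions: 10, 75, 99, 113, 130, 143.
Circular molecule, 6 cuts → 6 fragments:
  11–75 → 65 bp
  76–99 → 24 bp
  100–113 → 14 bp
  114–130 → 17 bp
  131–143 → 13 bp
  144–165 then 1–10 → 22 + 10 = 32 bp
Sorted largest to smallest: 65, 32, 24, 17, 14, 13 bp.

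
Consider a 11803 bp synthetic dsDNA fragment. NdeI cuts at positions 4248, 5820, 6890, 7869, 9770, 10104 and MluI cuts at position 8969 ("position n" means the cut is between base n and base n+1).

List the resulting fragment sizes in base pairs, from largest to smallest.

4248, 1699, 1572, 1100, 1070, 979, 801, 334 bp

Combined cut positions (sorted): 4248, 5820, 6890, 7869, 8969, 9770, 10104.
Linear molecule, 7 cuts → 8 fragments:
  4248 − 0 = 4248 bp
  5820 − 4248 = 1572 bp
  6890 − 5820 = 1070 bp
  7869 − 6890 = 979 bp
  8969 − 7869 = 1100 bp
  9770 − 8969 = 801 bp
  10104 − 9770 = 334 bp
  11803 − 10104 = 1699 bp
Sorted largest to smallest: 4248, 1699, 1572, 1100, 1070, 979, 801, 334 bp.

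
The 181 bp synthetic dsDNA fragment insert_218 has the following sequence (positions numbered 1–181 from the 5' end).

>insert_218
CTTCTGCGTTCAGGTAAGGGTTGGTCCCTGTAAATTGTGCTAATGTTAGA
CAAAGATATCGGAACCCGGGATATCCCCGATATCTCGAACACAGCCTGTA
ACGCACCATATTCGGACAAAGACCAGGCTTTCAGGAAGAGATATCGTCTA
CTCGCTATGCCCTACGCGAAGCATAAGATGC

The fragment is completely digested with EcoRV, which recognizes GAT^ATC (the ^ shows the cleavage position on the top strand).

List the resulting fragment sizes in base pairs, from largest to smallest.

61, 57, 39, 15, 9 bp

EcoRV sites (GATATC) start at positions 55, 70, 79, 140.
EcoRV cuts after base 3 of each site, so after positions 57, 72, 81, 142.
Linear molecule, 4 cuts → 5 fragments:
  1–57 → 57 bp
  58–72 → 15 bp
  73–81 → 9 bp
  82–142 → 61 bp
  143–181 → 39 bp
Sorted largest to smallest: 61, 57, 39, 15, 9 bp.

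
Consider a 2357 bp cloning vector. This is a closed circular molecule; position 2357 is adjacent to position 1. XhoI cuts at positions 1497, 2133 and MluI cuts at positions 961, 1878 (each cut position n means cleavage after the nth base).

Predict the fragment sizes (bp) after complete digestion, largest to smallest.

Combined cut positions (sorted): 961, 1497, 1878, 2133.
Circular molecule, 4 cuts → 4 fragments:
  1497 − 961 = 536 bp
  1878 − 1497 = 381 bp
  2133 − 1878 = 255 bp
  wrap: 2357 − 2133 + 961 = 1185 bp
Sorted largest to smallest: 1185, 536, 381, 255 bp.

1185, 536, 381, 255 bp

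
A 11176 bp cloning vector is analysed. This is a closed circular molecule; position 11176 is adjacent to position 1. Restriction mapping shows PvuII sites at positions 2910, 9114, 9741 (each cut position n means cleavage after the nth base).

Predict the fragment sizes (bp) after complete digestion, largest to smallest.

Circular molecule, 3 cuts → 3 fragments:
  9114 − 2910 = 6204 bp
  9741 − 9114 = 627 bp
  wrap: 11176 − 9741 + 2910 = 4345 bp
Sorted largest to smallest: 6204, 4345, 627 bp.

6204, 4345, 627 bp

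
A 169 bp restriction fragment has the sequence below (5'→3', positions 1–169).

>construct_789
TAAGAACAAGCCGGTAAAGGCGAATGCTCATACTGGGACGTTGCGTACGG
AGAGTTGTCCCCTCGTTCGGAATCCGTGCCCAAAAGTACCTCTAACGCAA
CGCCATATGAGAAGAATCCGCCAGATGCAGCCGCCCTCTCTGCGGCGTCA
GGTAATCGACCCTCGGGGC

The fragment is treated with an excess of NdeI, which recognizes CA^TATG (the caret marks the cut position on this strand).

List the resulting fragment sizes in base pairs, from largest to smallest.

105, 64 bp

The NdeI site (CATATG) starts at position 104.
NdeI cuts after base 2 of each site, so after position 105.
Linear molecule, 1 cut → 2 fragments:
  1–105 → 105 bp
  106–169 → 64 bp
Sorted largest to smallest: 105, 64 bp.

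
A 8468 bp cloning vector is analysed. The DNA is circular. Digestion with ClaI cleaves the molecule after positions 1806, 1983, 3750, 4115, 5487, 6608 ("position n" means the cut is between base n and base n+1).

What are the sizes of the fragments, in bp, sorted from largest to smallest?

3666, 1767, 1372, 1121, 365, 177 bp

Circular molecule, 6 cuts → 6 fragments:
  1983 − 1806 = 177 bp
  3750 − 1983 = 1767 bp
  4115 − 3750 = 365 bp
  5487 − 4115 = 1372 bp
  6608 − 5487 = 1121 bp
  wrap: 8468 − 6608 + 1806 = 3666 bp
Sorted largest to smallest: 3666, 1767, 1372, 1121, 365, 177 bp.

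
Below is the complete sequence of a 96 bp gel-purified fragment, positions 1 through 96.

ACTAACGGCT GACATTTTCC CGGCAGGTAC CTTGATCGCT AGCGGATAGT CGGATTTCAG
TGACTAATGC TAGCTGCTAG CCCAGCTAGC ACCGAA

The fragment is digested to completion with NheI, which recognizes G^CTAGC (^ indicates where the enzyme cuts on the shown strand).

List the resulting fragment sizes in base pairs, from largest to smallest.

NheI sites (GCTAGC) start at positions 38, 69, 76, 85.
NheI cuts after the first base of each site, so after positions 38, 69, 76, 85.
Linear molecule, 4 cuts → 5 fragments:
  1–38 → 38 bp
  39–69 → 31 bp
  70–76 → 7 bp
  77–85 → 9 bp
  86–96 → 11 bp
Sorted largest to smallest: 38, 31, 11, 9, 7 bp.

38, 31, 11, 9, 7 bp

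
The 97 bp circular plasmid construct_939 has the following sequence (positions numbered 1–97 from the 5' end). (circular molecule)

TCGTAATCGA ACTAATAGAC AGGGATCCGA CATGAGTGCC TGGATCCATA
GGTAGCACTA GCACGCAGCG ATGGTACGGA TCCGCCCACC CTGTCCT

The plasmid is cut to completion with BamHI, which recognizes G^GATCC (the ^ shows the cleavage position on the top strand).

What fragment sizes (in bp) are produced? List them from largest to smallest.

42, 36, 19 bp

BamHI sites (GGATCC) start at positions 23, 42, 78.
BamHI cuts after the first base of each site, so after positions 23, 42, 78.
Circular molecule, 3 cuts → 3 fragments:
  24–42 → 19 bp
  43–78 → 36 bp
  79–97 then 1–23 → 19 + 23 = 42 bp
Sorted largest to smallest: 42, 36, 19 bp.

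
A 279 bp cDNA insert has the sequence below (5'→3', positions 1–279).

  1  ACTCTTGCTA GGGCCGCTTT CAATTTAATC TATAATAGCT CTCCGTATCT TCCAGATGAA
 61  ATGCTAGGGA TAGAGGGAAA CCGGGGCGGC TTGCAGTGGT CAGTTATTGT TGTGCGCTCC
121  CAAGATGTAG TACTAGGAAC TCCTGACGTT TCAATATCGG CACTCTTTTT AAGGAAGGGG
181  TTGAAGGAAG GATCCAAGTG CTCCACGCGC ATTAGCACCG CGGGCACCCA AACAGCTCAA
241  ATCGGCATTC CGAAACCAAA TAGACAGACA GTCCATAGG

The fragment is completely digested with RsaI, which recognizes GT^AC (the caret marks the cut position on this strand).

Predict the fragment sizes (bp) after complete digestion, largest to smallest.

148, 131 bp

The RsaI site (GTAC) starts at position 130.
RsaI cuts after base 2 of each site, so after position 131.
Linear molecule, 1 cut → 2 fragments:
  1–131 → 131 bp
  132–279 → 148 bp
Sorted largest to smallest: 148, 131 bp.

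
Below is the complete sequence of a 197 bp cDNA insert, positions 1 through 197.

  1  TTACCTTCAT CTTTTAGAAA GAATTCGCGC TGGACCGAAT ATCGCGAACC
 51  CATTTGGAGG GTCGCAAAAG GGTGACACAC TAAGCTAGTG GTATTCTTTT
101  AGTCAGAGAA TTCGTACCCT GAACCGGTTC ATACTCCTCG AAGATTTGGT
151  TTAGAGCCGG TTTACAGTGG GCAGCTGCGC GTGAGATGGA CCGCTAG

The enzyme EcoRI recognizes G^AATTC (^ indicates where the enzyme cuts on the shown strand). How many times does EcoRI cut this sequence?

GAATTC occurs starting at positions 21, 108.
EcoRI cuts at 2 sites.

2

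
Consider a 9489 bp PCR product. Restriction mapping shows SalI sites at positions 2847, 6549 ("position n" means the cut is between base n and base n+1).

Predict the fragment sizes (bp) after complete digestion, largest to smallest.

3702, 2940, 2847 bp

Linear molecule, 2 cuts → 3 fragments:
  2847 − 0 = 2847 bp
  6549 − 2847 = 3702 bp
  9489 − 6549 = 2940 bp
Sorted largest to smallest: 3702, 2940, 2847 bp.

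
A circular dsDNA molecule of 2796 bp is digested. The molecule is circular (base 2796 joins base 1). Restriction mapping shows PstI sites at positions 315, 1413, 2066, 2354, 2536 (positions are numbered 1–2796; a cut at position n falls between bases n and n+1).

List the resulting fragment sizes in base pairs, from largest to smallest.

Circular molecule, 5 cuts → 5 fragments:
  1413 − 315 = 1098 bp
  2066 − 1413 = 653 bp
  2354 − 2066 = 288 bp
  2536 − 2354 = 182 bp
  wrap: 2796 − 2536 + 315 = 575 bp
Sorted largest to smallest: 1098, 653, 575, 288, 182 bp.

1098, 653, 575, 288, 182 bp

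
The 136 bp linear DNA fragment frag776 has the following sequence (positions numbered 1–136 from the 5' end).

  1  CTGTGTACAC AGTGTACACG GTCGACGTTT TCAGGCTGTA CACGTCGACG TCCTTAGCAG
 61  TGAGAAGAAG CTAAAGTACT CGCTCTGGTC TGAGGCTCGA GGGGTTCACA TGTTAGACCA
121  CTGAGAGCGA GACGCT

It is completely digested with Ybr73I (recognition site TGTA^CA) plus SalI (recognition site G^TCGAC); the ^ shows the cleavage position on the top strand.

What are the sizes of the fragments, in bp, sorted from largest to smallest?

Ybr73I sites (TGTACA) start at positions 4, 13, 37.
Ybr73I cuts after base 4 of each site, so after positions 7, 16, 40.
SalI sites (GTCGAC) start at positions 21, 44.
SalI cuts after the first base of each site, so after positions 21, 44.
Combined cut positions: 7, 16, 21, 40, 44.
Linear molecule, 5 cuts → 6 fragments:
  1–7 → 7 bp
  8–16 → 9 bp
  17–21 → 5 bp
  22–40 → 19 bp
  41–44 → 4 bp
  45–136 → 92 bp
Sorted largest to smallest: 92, 19, 9, 7, 5, 4 bp.

92, 19, 9, 7, 5, 4 bp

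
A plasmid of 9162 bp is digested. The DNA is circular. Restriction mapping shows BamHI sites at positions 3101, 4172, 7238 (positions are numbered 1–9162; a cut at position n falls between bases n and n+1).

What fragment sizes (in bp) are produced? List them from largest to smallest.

5025, 3066, 1071 bp

Circular molecule, 3 cuts → 3 fragments:
  4172 − 3101 = 1071 bp
  7238 − 4172 = 3066 bp
  wrap: 9162 − 7238 + 3101 = 5025 bp
Sorted largest to smallest: 5025, 3066, 1071 bp.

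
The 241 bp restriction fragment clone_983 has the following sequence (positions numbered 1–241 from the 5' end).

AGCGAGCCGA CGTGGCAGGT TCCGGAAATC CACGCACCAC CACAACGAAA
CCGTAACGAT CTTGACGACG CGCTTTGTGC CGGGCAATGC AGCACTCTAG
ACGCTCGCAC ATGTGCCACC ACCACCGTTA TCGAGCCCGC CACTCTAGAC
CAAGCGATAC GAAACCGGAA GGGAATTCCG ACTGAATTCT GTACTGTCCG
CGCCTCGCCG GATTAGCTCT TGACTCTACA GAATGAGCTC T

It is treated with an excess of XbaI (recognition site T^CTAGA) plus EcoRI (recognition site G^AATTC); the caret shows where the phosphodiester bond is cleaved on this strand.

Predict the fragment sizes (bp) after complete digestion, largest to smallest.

XbaI sites (TCTAGA) start at positions 96, 144.
XbaI cuts after the first base of each site, so after positions 96, 144.
EcoRI sites (GAATTC) start at positions 173, 184.
EcoRI cuts after the first base of each site, so after positions 173, 184.
Combined cut positions: 96, 144, 173, 184.
Linear molecule, 4 cuts → 5 fragments:
  1–96 → 96 bp
  97–144 → 48 bp
  145–173 → 29 bp
  174–184 → 11 bp
  185–241 → 57 bp
Sorted largest to smallest: 96, 57, 48, 29, 11 bp.

96, 57, 48, 29, 11 bp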